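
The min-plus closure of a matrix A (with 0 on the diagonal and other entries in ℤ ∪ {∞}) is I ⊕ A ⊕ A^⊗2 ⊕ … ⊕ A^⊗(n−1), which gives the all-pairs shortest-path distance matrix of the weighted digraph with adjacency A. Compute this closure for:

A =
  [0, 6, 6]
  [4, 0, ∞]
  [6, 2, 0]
Closure =
  [0, 6, 6]
  [4, 0, 10]
  [6, 2, 0]

This is the Floyd-Warshall all-pairs shortest-path computation. For each intermediate vertex k = 0, 1, …, 2, update dist[i][j] ← min(dist[i][j], dist[i][k] + dist[k][j]). The final matrix gives, for each (i, j), the minimum total weight of any directed path from i to j (possibly empty when i = j).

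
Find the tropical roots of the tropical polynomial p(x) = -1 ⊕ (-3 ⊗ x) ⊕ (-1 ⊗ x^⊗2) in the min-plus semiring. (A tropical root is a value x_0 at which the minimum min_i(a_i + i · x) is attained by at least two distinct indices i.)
Roots: {-2, 2}

Each tropical root is a break point of the lower envelope of the lines y = a_i + i · x (there are 3 lines, with slopes 0, 1, ..., 2). Only the lines that attain the minimum somewhere contribute to roots; other lines are dominated. Here the surviving (envelope) indices are i = 2, i = 1, i = 0.
Intersections between consecutive envelope lines give the roots: for adjacent envelope indices i < j the intersection is x = (a_i − a_j) / (j − i). Reading off the sorted break points: {-2, 2}.
Verification: at each break x_0, at least two indices attain the minimum of min_i(a_i + i · x_0).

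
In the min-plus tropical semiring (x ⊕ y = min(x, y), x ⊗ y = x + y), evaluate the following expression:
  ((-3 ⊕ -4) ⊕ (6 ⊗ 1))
((-3 ⊕ -4) ⊕ (6 ⊗ 1)) = -4

Expand innermost to outermost. Recall ⊕ takes the minimum of its arguments and ⊗ takes their sum. Working out the expression ((-3 ⊕ -4) ⊕ (6 ⊗ 1)) gives -4.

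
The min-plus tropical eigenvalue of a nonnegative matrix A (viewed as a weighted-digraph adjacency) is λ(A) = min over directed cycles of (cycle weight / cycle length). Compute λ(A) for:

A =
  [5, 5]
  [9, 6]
λ(A) = 5

Enumerate directed cycles and compute their means (weight / length). Sample:
  cycle 0 → 0: weight = 5, length = 1, mean = 5/1 ≈ 5.000
  cycle 1 → 1: weight = 6, length = 1, mean = 6/1 ≈ 6.000
  cycle 0 → 1 → 0: weight = 14, length = 2, mean = 14/2 ≈ 7.000
  cycle 1 → 0 → 1: weight = 14, length = 2, mean = 14/2 ≈ 7.000
Minimum mean = 5.000, attained e.g. along the cycle 0 → 0 with weight 5 and length 1. So λ(A) = 5/1 = 5.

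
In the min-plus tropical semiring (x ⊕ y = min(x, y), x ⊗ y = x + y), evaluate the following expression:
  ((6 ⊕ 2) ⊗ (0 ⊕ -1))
((6 ⊕ 2) ⊗ (0 ⊕ -1)) = 1

Expand innermost to outermost. Recall ⊕ takes the minimum of its arguments and ⊗ takes their sum. Working out the expression ((6 ⊕ 2) ⊗ (0 ⊕ -1)) gives 1.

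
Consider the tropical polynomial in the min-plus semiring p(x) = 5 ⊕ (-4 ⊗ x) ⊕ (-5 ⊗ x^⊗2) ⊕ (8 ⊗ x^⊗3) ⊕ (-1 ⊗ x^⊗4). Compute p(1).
p(1) = -3

A tropical monomial a ⊗ x^⊗i evaluates to a + i · x. Evaluating each term at x = 1:
  Term 0 contributes 5 + 0 · 1 = 5
  Term 1 contributes -4 + 1 · 1 = -3
  Term 2 contributes -5 + 2 · 1 = -3
  Term 3 contributes 8 + 3 · 1 = 11
  Term 4 contributes -1 + 4 · 1 = 3
p(1) = ⊕ of these = min[5, -3, -3, 11, 3] = -3.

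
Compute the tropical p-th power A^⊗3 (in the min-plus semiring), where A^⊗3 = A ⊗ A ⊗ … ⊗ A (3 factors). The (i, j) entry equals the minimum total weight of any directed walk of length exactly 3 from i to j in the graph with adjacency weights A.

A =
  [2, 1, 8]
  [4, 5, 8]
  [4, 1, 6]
A^⊗3 =
  [6, 5, 11]
  [8, 7, 13]
  [7, 6, 13]

Each entry (A^⊗3)_ij equals the minimum over all length-3 walks i = v_0 → v_1 → … → v_3 = j of Σ_t A[v_t][v_{t+1}]. For example, for (i, j) = (0, 2) we minimise over 9 possible intermediate vertex sequences; the minimum is 11, attained along the walk 0 → 0 → 1 → 2.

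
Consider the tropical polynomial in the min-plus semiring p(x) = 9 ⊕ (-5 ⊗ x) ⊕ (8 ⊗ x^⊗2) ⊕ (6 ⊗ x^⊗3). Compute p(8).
p(8) = 3

A tropical monomial a ⊗ x^⊗i evaluates to a + i · x. Evaluating each term at x = 8:
  Term 0 contributes 9 + 0 · 8 = 9
  Term 1 contributes -5 + 1 · 8 = 3
  Term 2 contributes 8 + 2 · 8 = 24
  Term 3 contributes 6 + 3 · 8 = 30
p(8) = ⊕ of these = min[9, 3, 24, 30] = 3.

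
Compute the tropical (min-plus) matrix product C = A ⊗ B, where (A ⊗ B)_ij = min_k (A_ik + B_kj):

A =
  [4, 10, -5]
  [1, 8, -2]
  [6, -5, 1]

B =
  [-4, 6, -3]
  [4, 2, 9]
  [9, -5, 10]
A ⊗ B =
  [0, -10, 1]
  [-3, -7, -2]
  [-1, -4, 3]

Apply the min-plus product entry-by-entry:
  C[0][0] = min over k of (A[0][0] + B[0][0] = 4 + -4 = 0, A[0][1] + B[1][0] = 10 + 4 = 14, A[0][2] + B[2][0] = -5 + 9 = 4) = 0 (attained at k = 0)
  C[0][1] = min over k of (A[0][0] + B[0][1] = 4 + 6 = 10, A[0][1] + B[1][1] = 10 + 2 = 12, A[0][2] + B[2][1] = -5 + -5 = -10) = -10 (attained at k = 2)
  C[0][2] = min over k of (A[0][0] + B[0][2] = 4 + -3 = 1, A[0][1] + B[1][2] = 10 + 9 = 19, A[0][2] + B[2][2] = -5 + 10 = 5) = 1 (attained at k = 0)
  C[1][0] = min over k of (A[1][0] + B[0][0] = 1 + -4 = -3, A[1][1] + B[1][0] = 8 + 4 = 12, A[1][2] + B[2][0] = -2 + 9 = 7) = -3 (attained at k = 0)
  C[1][1] = min over k of (A[1][0] + B[0][1] = 1 + 6 = 7, A[1][1] + B[1][1] = 8 + 2 = 10, A[1][2] + B[2][1] = -2 + -5 = -7) = -7 (attained at k = 2)
  C[1][2] = min over k of (A[1][0] + B[0][2] = 1 + -3 = -2, A[1][1] + B[1][2] = 8 + 9 = 17, A[1][2] + B[2][2] = -2 + 10 = 8) = -2 (attained at k = 0)
  C[2][0] = min over k of (A[2][0] + B[0][0] = 6 + -4 = 2, A[2][1] + B[1][0] = -5 + 4 = -1, A[2][2] + B[2][0] = 1 + 9 = 10) = -1 (attained at k = 1)
  C[2][1] = min over k of (A[2][0] + B[0][1] = 6 + 6 = 12, A[2][1] + B[1][1] = -5 + 2 = -3, A[2][2] + B[2][1] = 1 + -5 = -4) = -4 (attained at k = 2)
  C[2][2] = min over k of (A[2][0] + B[0][2] = 6 + -3 = 3, A[2][1] + B[1][2] = -5 + 9 = 4, A[2][2] + B[2][2] = 1 + 10 = 11) = 3 (attained at k = 0)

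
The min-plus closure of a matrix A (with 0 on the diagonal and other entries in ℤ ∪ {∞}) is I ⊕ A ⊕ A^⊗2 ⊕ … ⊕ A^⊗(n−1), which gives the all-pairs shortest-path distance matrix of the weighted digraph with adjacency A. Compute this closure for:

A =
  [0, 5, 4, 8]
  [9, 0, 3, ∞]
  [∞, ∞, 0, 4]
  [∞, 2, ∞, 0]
Closure =
  [0, 5, 4, 8]
  [9, 0, 3, 7]
  [15, 6, 0, 4]
  [11, 2, 5, 0]

This is the Floyd-Warshall all-pairs shortest-path computation. For each intermediate vertex k = 0, 1, …, 3, update dist[i][j] ← min(dist[i][j], dist[i][k] + dist[k][j]). The final matrix gives, for each (i, j), the minimum total weight of any directed path from i to j (possibly empty when i = j).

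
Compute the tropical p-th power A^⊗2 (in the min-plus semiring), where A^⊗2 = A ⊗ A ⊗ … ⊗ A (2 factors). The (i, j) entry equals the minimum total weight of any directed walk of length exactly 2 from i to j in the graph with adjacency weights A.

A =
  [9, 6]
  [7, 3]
A^⊗2 =
  [13, 9]
  [10, 6]

Each entry (A^⊗2)_ij equals the minimum over all length-2 walks i = v_0 → v_1 → … → v_2 = j of Σ_t A[v_t][v_{t+1}]. For example, for (i, j) = (0, 1) we minimise over 2 possible intermediate vertex sequences; the minimum is 9, attained along the walk 0 → 1 → 1.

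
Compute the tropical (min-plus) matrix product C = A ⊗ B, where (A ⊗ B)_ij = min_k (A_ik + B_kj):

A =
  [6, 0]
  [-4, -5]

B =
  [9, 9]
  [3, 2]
A ⊗ B =
  [3, 2]
  [-2, -3]

Apply the min-plus product entry-by-entry:
  C[0][0] = min over k of (A[0][0] + B[0][0] = 6 + 9 = 15, A[0][1] + B[1][0] = 0 + 3 = 3) = 3 (attained at k = 1)
  C[0][1] = min over k of (A[0][0] + B[0][1] = 6 + 9 = 15, A[0][1] + B[1][1] = 0 + 2 = 2) = 2 (attained at k = 1)
  C[1][0] = min over k of (A[1][0] + B[0][0] = -4 + 9 = 5, A[1][1] + B[1][0] = -5 + 3 = -2) = -2 (attained at k = 1)
  C[1][1] = min over k of (A[1][0] + B[0][1] = -4 + 9 = 5, A[1][1] + B[1][1] = -5 + 2 = -3) = -3 (attained at k = 1)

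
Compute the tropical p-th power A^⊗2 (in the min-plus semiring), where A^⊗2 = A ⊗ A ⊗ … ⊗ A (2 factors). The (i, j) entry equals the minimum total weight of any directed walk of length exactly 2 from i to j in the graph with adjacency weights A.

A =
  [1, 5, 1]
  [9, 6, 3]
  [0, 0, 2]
A^⊗2 =
  [1, 1, 2]
  [3, 3, 5]
  [1, 2, 1]

Each entry (A^⊗2)_ij equals the minimum over all length-2 walks i = v_0 → v_1 → … → v_2 = j of Σ_t A[v_t][v_{t+1}]. For example, for (i, j) = (0, 2) we minimise over 3 possible intermediate vertex sequences; the minimum is 2, attained along the walk 0 → 0 → 2.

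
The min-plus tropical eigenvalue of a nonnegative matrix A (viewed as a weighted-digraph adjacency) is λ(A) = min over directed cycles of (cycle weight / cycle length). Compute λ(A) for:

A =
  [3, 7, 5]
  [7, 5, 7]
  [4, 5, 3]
λ(A) = 3

Enumerate directed cycles and compute their means (weight / length). Sample:
  cycle 0 → 0: weight = 3, length = 1, mean = 3/1 ≈ 3.000
  cycle 1 → 1: weight = 5, length = 1, mean = 5/1 ≈ 5.000
  cycle 2 → 2: weight = 3, length = 1, mean = 3/1 ≈ 3.000
  cycle 0 → 1 → 0: weight = 14, length = 2, mean = 14/2 ≈ 7.000
  cycle 0 → 2 → 0: weight = 9, length = 2, mean = 9/2 ≈ 4.500
  cycle 1 → 0 → 1: weight = 14, length = 2, mean = 14/2 ≈ 7.000
Minimum mean = 3.000, attained e.g. along the cycle 0 → 0 with weight 3 and length 1. So λ(A) = 3/1 = 3.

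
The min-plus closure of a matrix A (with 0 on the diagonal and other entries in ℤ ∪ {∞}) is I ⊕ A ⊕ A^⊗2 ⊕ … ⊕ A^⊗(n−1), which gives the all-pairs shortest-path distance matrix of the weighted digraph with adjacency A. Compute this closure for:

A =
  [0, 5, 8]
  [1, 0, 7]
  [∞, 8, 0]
Closure =
  [0, 5, 8]
  [1, 0, 7]
  [9, 8, 0]

This is the Floyd-Warshall all-pairs shortest-path computation. For each intermediate vertex k = 0, 1, …, 2, update dist[i][j] ← min(dist[i][j], dist[i][k] + dist[k][j]). The final matrix gives, for each (i, j), the minimum total weight of any directed path from i to j (possibly empty when i = j).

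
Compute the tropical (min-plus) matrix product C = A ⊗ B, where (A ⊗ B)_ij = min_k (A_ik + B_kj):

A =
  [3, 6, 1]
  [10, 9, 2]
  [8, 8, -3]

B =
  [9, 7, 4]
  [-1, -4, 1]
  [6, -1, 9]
A ⊗ B =
  [5, 0, 7]
  [8, 1, 10]
  [3, -4, 6]

Apply the min-plus product entry-by-entry:
  C[0][0] = min over k of (A[0][0] + B[0][0] = 3 + 9 = 12, A[0][1] + B[1][0] = 6 + -1 = 5, A[0][2] + B[2][0] = 1 + 6 = 7) = 5 (attained at k = 1)
  C[0][1] = min over k of (A[0][0] + B[0][1] = 3 + 7 = 10, A[0][1] + B[1][1] = 6 + -4 = 2, A[0][2] + B[2][1] = 1 + -1 = 0) = 0 (attained at k = 2)
  C[0][2] = min over k of (A[0][0] + B[0][2] = 3 + 4 = 7, A[0][1] + B[1][2] = 6 + 1 = 7, A[0][2] + B[2][2] = 1 + 9 = 10) = 7 (attained at k = 0)
  C[1][0] = min over k of (A[1][0] + B[0][0] = 10 + 9 = 19, A[1][1] + B[1][0] = 9 + -1 = 8, A[1][2] + B[2][0] = 2 + 6 = 8) = 8 (attained at k = 1)
  C[1][1] = min over k of (A[1][0] + B[0][1] = 10 + 7 = 17, A[1][1] + B[1][1] = 9 + -4 = 5, A[1][2] + B[2][1] = 2 + -1 = 1) = 1 (attained at k = 2)
  C[1][2] = min over k of (A[1][0] + B[0][2] = 10 + 4 = 14, A[1][1] + B[1][2] = 9 + 1 = 10, A[1][2] + B[2][2] = 2 + 9 = 11) = 10 (attained at k = 1)
  C[2][0] = min over k of (A[2][0] + B[0][0] = 8 + 9 = 17, A[2][1] + B[1][0] = 8 + -1 = 7, A[2][2] + B[2][0] = -3 + 6 = 3) = 3 (attained at k = 2)
  C[2][1] = min over k of (A[2][0] + B[0][1] = 8 + 7 = 15, A[2][1] + B[1][1] = 8 + -4 = 4, A[2][2] + B[2][1] = -3 + -1 = -4) = -4 (attained at k = 2)
  C[2][2] = min over k of (A[2][0] + B[0][2] = 8 + 4 = 12, A[2][1] + B[1][2] = 8 + 1 = 9, A[2][2] + B[2][2] = -3 + 9 = 6) = 6 (attained at k = 2)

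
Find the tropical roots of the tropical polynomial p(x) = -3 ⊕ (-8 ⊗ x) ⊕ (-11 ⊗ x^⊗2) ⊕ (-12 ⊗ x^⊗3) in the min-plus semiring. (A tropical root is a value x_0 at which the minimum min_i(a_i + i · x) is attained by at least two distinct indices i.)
Roots: {1, 3, 5}

Each tropical root is a break point of the lower envelope of the lines y = a_i + i · x (there are 4 lines, with slopes 0, 1, ..., 3). Only the lines that attain the minimum somewhere contribute to roots; other lines are dominated. Here the surviving (envelope) indices are i = 3, i = 2, i = 1, i = 0.
Intersections between consecutive envelope lines give the roots: for adjacent envelope indices i < j the intersection is x = (a_i − a_j) / (j − i). Reading off the sorted break points: {1, 3, 5}.
Verification: at each break x_0, at least two indices attain the minimum of min_i(a_i + i · x_0).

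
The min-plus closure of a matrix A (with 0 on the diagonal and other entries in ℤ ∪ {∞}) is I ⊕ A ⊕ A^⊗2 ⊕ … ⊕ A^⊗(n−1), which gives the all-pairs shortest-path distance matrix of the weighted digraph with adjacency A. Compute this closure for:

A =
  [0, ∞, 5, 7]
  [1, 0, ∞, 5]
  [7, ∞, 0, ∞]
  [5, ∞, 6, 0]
Closure =
  [0, ∞, 5, 7]
  [1, 0, 6, 5]
  [7, ∞, 0, 14]
  [5, ∞, 6, 0]

This is the Floyd-Warshall all-pairs shortest-path computation. For each intermediate vertex k = 0, 1, …, 3, update dist[i][j] ← min(dist[i][j], dist[i][k] + dist[k][j]). The final matrix gives, for each (i, j), the minimum total weight of any directed path from i to j (possibly empty when i = j).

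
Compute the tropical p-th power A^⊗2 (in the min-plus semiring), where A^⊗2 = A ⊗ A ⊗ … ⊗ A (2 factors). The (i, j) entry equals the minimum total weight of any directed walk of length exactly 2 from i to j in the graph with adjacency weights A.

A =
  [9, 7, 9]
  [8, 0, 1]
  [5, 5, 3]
A^⊗2 =
  [14, 7, 8]
  [6, 0, 1]
  [8, 5, 6]

Each entry (A^⊗2)_ij equals the minimum over all length-2 walks i = v_0 → v_1 → … → v_2 = j of Σ_t A[v_t][v_{t+1}]. For example, for (i, j) = (0, 2) we minimise over 3 possible intermediate vertex sequences; the minimum is 8, attained along the walk 0 → 1 → 2.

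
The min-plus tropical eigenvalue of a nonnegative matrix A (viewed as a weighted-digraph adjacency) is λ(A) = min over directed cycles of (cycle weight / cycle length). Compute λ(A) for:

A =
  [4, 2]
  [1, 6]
λ(A) = 3/2

Enumerate directed cycles and compute their means (weight / length). Sample:
  cycle 0 → 0: weight = 4, length = 1, mean = 4/1 ≈ 4.000
  cycle 1 → 1: weight = 6, length = 1, mean = 6/1 ≈ 6.000
  cycle 0 → 1 → 0: weight = 3, length = 2, mean = 3/2 ≈ 1.500
  cycle 1 → 0 → 1: weight = 3, length = 2, mean = 3/2 ≈ 1.500
Minimum mean = 1.500, attained e.g. along the cycle 0 → 1 → 0 with weight 3 and length 2. So λ(A) = 3/2 = 3/2.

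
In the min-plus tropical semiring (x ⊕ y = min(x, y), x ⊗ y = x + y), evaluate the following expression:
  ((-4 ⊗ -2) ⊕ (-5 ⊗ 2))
((-4 ⊗ -2) ⊕ (-5 ⊗ 2)) = -6

Expand innermost to outermost. Recall ⊕ takes the minimum of its arguments and ⊗ takes their sum. Working out the expression ((-4 ⊗ -2) ⊕ (-5 ⊗ 2)) gives -6.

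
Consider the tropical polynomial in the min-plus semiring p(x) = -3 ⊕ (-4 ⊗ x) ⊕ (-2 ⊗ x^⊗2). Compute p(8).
p(8) = -3

A tropical monomial a ⊗ x^⊗i evaluates to a + i · x. Evaluating each term at x = 8:
  Term 0 contributes -3 + 0 · 8 = -3
  Term 1 contributes -4 + 1 · 8 = 4
  Term 2 contributes -2 + 2 · 8 = 14
p(8) = ⊕ of these = min[-3, 4, 14] = -3.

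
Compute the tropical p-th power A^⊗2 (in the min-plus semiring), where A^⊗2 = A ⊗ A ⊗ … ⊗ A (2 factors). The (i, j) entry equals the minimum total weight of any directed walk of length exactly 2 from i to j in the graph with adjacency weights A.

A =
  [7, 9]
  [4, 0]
A^⊗2 =
  [13, 9]
  [4, 0]

Each entry (A^⊗2)_ij equals the minimum over all length-2 walks i = v_0 → v_1 → … → v_2 = j of Σ_t A[v_t][v_{t+1}]. For example, for (i, j) = (0, 1) we minimise over 2 possible intermediate vertex sequences; the minimum is 9, attained along the walk 0 → 1 → 1.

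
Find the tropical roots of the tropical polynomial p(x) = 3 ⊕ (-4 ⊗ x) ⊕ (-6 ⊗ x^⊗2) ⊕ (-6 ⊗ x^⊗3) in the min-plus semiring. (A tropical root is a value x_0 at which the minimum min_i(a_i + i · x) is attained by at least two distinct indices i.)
Roots: {0, 2, 7}

Each tropical root is a break point of the lower envelope of the lines y = a_i + i · x (there are 4 lines, with slopes 0, 1, ..., 3). Only the lines that attain the minimum somewhere contribute to roots; other lines are dominated. Here the surviving (envelope) indices are i = 3, i = 2, i = 1, i = 0.
Intersections between consecutive envelope lines give the roots: for adjacent envelope indices i < j the intersection is x = (a_i − a_j) / (j − i). Reading off the sorted break points: {0, 2, 7}.
Verification: at each break x_0, at least two indices attain the minimum of min_i(a_i + i · x_0).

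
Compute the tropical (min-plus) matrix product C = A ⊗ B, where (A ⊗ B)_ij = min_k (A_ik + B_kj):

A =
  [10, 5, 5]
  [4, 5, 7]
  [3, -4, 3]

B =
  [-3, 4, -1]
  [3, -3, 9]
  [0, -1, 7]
A ⊗ B =
  [5, 2, 9]
  [1, 2, 3]
  [-1, -7, 2]

Apply the min-plus product entry-by-entry:
  C[0][0] = min over k of (A[0][0] + B[0][0] = 10 + -3 = 7, A[0][1] + B[1][0] = 5 + 3 = 8, A[0][2] + B[2][0] = 5 + 0 = 5) = 5 (attained at k = 2)
  C[0][1] = min over k of (A[0][0] + B[0][1] = 10 + 4 = 14, A[0][1] + B[1][1] = 5 + -3 = 2, A[0][2] + B[2][1] = 5 + -1 = 4) = 2 (attained at k = 1)
  C[0][2] = min over k of (A[0][0] + B[0][2] = 10 + -1 = 9, A[0][1] + B[1][2] = 5 + 9 = 14, A[0][2] + B[2][2] = 5 + 7 = 12) = 9 (attained at k = 0)
  C[1][0] = min over k of (A[1][0] + B[0][0] = 4 + -3 = 1, A[1][1] + B[1][0] = 5 + 3 = 8, A[1][2] + B[2][0] = 7 + 0 = 7) = 1 (attained at k = 0)
  C[1][1] = min over k of (A[1][0] + B[0][1] = 4 + 4 = 8, A[1][1] + B[1][1] = 5 + -3 = 2, A[1][2] + B[2][1] = 7 + -1 = 6) = 2 (attained at k = 1)
  C[1][2] = min over k of (A[1][0] + B[0][2] = 4 + -1 = 3, A[1][1] + B[1][2] = 5 + 9 = 14, A[1][2] + B[2][2] = 7 + 7 = 14) = 3 (attained at k = 0)
  C[2][0] = min over k of (A[2][0] + B[0][0] = 3 + -3 = 0, A[2][1] + B[1][0] = -4 + 3 = -1, A[2][2] + B[2][0] = 3 + 0 = 3) = -1 (attained at k = 1)
  C[2][1] = min over k of (A[2][0] + B[0][1] = 3 + 4 = 7, A[2][1] + B[1][1] = -4 + -3 = -7, A[2][2] + B[2][1] = 3 + -1 = 2) = -7 (attained at k = 1)
  C[2][2] = min over k of (A[2][0] + B[0][2] = 3 + -1 = 2, A[2][1] + B[1][2] = -4 + 9 = 5, A[2][2] + B[2][2] = 3 + 7 = 10) = 2 (attained at k = 0)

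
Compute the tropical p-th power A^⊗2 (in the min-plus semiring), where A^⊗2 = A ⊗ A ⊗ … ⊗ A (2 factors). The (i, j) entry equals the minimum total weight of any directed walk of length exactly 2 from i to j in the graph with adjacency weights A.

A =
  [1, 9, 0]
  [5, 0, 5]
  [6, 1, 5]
A^⊗2 =
  [2, 1, 1]
  [5, 0, 5]
  [6, 1, 6]

Each entry (A^⊗2)_ij equals the minimum over all length-2 walks i = v_0 → v_1 → … → v_2 = j of Σ_t A[v_t][v_{t+1}]. For example, for (i, j) = (0, 2) we minimise over 3 possible intermediate vertex sequences; the minimum is 1, attained along the walk 0 → 0 → 2.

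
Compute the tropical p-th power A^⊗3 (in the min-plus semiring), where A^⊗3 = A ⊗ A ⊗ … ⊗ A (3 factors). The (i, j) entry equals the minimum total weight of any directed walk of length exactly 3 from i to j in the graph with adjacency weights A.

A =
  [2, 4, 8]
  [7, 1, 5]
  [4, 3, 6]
A^⊗3 =
  [6, 6, 10]
  [9, 3, 7]
  [8, 5, 9]

Each entry (A^⊗3)_ij equals the minimum over all length-3 walks i = v_0 → v_1 → … → v_3 = j of Σ_t A[v_t][v_{t+1}]. For example, for (i, j) = (0, 2) we minimise over 9 possible intermediate vertex sequences; the minimum is 10, attained along the walk 0 → 1 → 1 → 2.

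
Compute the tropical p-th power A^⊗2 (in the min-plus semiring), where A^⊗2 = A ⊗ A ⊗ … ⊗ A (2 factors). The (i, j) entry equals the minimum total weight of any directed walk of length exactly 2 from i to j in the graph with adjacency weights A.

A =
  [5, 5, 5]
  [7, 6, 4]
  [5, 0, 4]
A^⊗2 =
  [10, 5, 9]
  [9, 4, 8]
  [7, 4, 4]

Each entry (A^⊗2)_ij equals the minimum over all length-2 walks i = v_0 → v_1 → … → v_2 = j of Σ_t A[v_t][v_{t+1}]. For example, for (i, j) = (0, 2) we minimise over 3 possible intermediate vertex sequences; the minimum is 9, attained along the walk 0 → 1 → 2.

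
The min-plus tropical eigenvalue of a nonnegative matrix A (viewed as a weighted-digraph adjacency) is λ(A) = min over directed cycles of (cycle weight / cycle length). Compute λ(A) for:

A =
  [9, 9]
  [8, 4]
λ(A) = 4

Enumerate directed cycles and compute their means (weight / length). Sample:
  cycle 0 → 0: weight = 9, length = 1, mean = 9/1 ≈ 9.000
  cycle 1 → 1: weight = 4, length = 1, mean = 4/1 ≈ 4.000
  cycle 0 → 1 → 0: weight = 17, length = 2, mean = 17/2 ≈ 8.500
  cycle 1 → 0 → 1: weight = 17, length = 2, mean = 17/2 ≈ 8.500
Minimum mean = 4.000, attained e.g. along the cycle 1 → 1 with weight 4 and length 1. So λ(A) = 4/1 = 4.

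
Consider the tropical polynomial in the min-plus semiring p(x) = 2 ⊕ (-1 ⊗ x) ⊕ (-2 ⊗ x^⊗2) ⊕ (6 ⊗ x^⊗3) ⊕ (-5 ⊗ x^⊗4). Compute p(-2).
p(-2) = -13

A tropical monomial a ⊗ x^⊗i evaluates to a + i · x. Evaluating each term at x = -2:
  Term 0 contributes 2 + 0 · -2 = 2
  Term 1 contributes -1 + 1 · -2 = -3
  Term 2 contributes -2 + 2 · -2 = -6
  Term 3 contributes 6 + 3 · -2 = 0
  Term 4 contributes -5 + 4 · -2 = -13
p(-2) = ⊕ of these = min[2, -3, -6, 0, -13] = -13.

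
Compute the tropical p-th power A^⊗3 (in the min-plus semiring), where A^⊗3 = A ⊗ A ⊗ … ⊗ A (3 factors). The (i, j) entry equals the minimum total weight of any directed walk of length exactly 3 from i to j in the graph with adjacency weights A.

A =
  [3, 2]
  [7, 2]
A^⊗3 =
  [9, 6]
  [11, 6]

Each entry (A^⊗3)_ij equals the minimum over all length-3 walks i = v_0 → v_1 → … → v_3 = j of Σ_t A[v_t][v_{t+1}]. For example, for (i, j) = (0, 1) we minimise over 4 possible intermediate vertex sequences; the minimum is 6, attained along the walk 0 → 1 → 1 → 1.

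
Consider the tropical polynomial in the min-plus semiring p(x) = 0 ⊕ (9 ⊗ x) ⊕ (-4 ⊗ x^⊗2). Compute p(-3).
p(-3) = -10

A tropical monomial a ⊗ x^⊗i evaluates to a + i · x. Evaluating each term at x = -3:
  Term 0 contributes 0 + 0 · -3 = 0
  Term 1 contributes 9 + 1 · -3 = 6
  Term 2 contributes -4 + 2 · -3 = -10
p(-3) = ⊕ of these = min[0, 6, -10] = -10.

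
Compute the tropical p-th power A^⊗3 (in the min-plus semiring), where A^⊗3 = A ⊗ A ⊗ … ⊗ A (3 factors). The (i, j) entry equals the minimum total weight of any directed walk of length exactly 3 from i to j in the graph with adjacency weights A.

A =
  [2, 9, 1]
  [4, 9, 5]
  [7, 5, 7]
A^⊗3 =
  [6, 8, 5]
  [8, 10, 7]
  [11, 13, 10]

Each entry (A^⊗3)_ij equals the minimum over all length-3 walks i = v_0 → v_1 → … → v_3 = j of Σ_t A[v_t][v_{t+1}]. For example, for (i, j) = (0, 2) we minimise over 9 possible intermediate vertex sequences; the minimum is 5, attained along the walk 0 → 0 → 0 → 2.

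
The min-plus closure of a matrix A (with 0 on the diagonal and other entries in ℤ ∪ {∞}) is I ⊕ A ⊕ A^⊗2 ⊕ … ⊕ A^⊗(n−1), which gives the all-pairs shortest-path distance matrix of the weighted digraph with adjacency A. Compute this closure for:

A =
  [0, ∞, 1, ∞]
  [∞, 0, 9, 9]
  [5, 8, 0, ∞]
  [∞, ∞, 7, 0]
Closure =
  [0, 9, 1, 18]
  [14, 0, 9, 9]
  [5, 8, 0, 17]
  [12, 15, 7, 0]

This is the Floyd-Warshall all-pairs shortest-path computation. For each intermediate vertex k = 0, 1, …, 3, update dist[i][j] ← min(dist[i][j], dist[i][k] + dist[k][j]). The final matrix gives, for each (i, j), the minimum total weight of any directed path from i to j (possibly empty when i = j).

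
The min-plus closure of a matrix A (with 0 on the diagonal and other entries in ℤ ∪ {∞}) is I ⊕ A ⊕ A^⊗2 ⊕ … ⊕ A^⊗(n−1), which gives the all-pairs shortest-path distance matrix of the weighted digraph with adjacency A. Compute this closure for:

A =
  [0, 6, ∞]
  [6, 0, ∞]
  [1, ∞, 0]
Closure =
  [0, 6, ∞]
  [6, 0, ∞]
  [1, 7, 0]

This is the Floyd-Warshall all-pairs shortest-path computation. For each intermediate vertex k = 0, 1, …, 2, update dist[i][j] ← min(dist[i][j], dist[i][k] + dist[k][j]). The final matrix gives, for each (i, j), the minimum total weight of any directed path from i to j (possibly empty when i = j).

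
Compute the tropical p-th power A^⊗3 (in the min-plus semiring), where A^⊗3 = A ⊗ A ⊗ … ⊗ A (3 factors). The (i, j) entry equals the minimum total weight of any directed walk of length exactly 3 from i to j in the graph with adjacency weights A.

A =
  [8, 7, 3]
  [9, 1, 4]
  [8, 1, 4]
A^⊗3 =
  [13, 5, 8]
  [11, 3, 6]
  [11, 3, 6]

Each entry (A^⊗3)_ij equals the minimum over all length-3 walks i = v_0 → v_1 → … → v_3 = j of Σ_t A[v_t][v_{t+1}]. For example, for (i, j) = (0, 2) we minimise over 9 possible intermediate vertex sequences; the minimum is 8, attained along the walk 0 → 2 → 1 → 2.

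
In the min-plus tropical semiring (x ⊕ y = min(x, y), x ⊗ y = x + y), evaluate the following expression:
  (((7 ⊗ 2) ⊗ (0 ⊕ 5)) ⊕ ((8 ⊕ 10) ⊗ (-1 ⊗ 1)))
(((7 ⊗ 2) ⊗ (0 ⊕ 5)) ⊕ ((8 ⊕ 10) ⊗ (-1 ⊗ 1))) = 8

Expand innermost to outermost. Recall ⊕ takes the minimum of its arguments and ⊗ takes their sum. Working out the expression (((7 ⊗ 2) ⊗ (0 ⊕ 5)) ⊕ ((8 ⊕ 10) ⊗ (-1 ⊗ 1))) gives 8.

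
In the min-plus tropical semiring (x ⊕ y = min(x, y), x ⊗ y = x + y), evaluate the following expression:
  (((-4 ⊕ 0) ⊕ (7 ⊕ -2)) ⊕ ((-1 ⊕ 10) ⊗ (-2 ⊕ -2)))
(((-4 ⊕ 0) ⊕ (7 ⊕ -2)) ⊕ ((-1 ⊕ 10) ⊗ (-2 ⊕ -2))) = -4

Expand innermost to outermost. Recall ⊕ takes the minimum of its arguments and ⊗ takes their sum. Working out the expression (((-4 ⊕ 0) ⊕ (7 ⊕ -2)) ⊕ ((-1 ⊕ 10) ⊗ (-2 ⊕ -2))) gives -4.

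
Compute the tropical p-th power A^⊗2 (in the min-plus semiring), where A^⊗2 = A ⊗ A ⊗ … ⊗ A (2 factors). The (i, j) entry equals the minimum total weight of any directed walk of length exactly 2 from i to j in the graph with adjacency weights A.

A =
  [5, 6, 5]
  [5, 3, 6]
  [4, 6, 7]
A^⊗2 =
  [9, 9, 10]
  [8, 6, 9]
  [9, 9, 9]

Each entry (A^⊗2)_ij equals the minimum over all length-2 walks i = v_0 → v_1 → … → v_2 = j of Σ_t A[v_t][v_{t+1}]. For example, for (i, j) = (0, 2) we minimise over 3 possible intermediate vertex sequences; the minimum is 10, attained along the walk 0 → 0 → 2.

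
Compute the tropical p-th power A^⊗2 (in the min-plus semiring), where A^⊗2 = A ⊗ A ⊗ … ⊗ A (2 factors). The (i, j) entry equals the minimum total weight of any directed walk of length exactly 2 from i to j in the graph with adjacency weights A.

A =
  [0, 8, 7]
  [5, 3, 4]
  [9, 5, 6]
A^⊗2 =
  [0, 8, 7]
  [5, 6, 7]
  [9, 8, 9]

Each entry (A^⊗2)_ij equals the minimum over all length-2 walks i = v_0 → v_1 → … → v_2 = j of Σ_t A[v_t][v_{t+1}]. For example, for (i, j) = (0, 2) we minimise over 3 possible intermediate vertex sequences; the minimum is 7, attained along the walk 0 → 0 → 2.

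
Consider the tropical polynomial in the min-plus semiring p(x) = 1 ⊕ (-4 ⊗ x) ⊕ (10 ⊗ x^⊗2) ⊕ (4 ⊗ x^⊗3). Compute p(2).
p(2) = -2

A tropical monomial a ⊗ x^⊗i evaluates to a + i · x. Evaluating each term at x = 2:
  Term 0 contributes 1 + 0 · 2 = 1
  Term 1 contributes -4 + 1 · 2 = -2
  Term 2 contributes 10 + 2 · 2 = 14
  Term 3 contributes 4 + 3 · 2 = 10
p(2) = ⊕ of these = min[1, -2, 14, 10] = -2.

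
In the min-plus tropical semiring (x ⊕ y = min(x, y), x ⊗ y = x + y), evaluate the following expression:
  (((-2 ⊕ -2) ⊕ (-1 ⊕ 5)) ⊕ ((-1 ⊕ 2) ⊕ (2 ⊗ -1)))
(((-2 ⊕ -2) ⊕ (-1 ⊕ 5)) ⊕ ((-1 ⊕ 2) ⊕ (2 ⊗ -1))) = -2

Expand innermost to outermost. Recall ⊕ takes the minimum of its arguments and ⊗ takes their sum. Working out the expression (((-2 ⊕ -2) ⊕ (-1 ⊕ 5)) ⊕ ((-1 ⊕ 2) ⊕ (2 ⊗ -1))) gives -2.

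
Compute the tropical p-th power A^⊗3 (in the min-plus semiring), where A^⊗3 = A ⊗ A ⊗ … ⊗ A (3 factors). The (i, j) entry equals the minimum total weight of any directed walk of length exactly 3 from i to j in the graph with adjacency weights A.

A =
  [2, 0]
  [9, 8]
A^⊗3 =
  [6, 4]
  [13, 11]

Each entry (A^⊗3)_ij equals the minimum over all length-3 walks i = v_0 → v_1 → … → v_3 = j of Σ_t A[v_t][v_{t+1}]. For example, for (i, j) = (0, 1) we minimise over 4 possible intermediate vertex sequences; the minimum is 4, attained along the walk 0 → 0 → 0 → 1.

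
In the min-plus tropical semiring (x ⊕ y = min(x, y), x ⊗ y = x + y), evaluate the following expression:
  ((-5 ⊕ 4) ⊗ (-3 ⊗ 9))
((-5 ⊕ 4) ⊗ (-3 ⊗ 9)) = 1

Expand innermost to outermost. Recall ⊕ takes the minimum of its arguments and ⊗ takes their sum. Working out the expression ((-5 ⊕ 4) ⊗ (-3 ⊗ 9)) gives 1.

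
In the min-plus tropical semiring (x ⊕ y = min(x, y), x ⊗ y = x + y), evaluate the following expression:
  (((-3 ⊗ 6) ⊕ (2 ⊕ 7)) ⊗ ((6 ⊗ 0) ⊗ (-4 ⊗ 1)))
(((-3 ⊗ 6) ⊕ (2 ⊕ 7)) ⊗ ((6 ⊗ 0) ⊗ (-4 ⊗ 1))) = 5

Expand innermost to outermost. Recall ⊕ takes the minimum of its arguments and ⊗ takes their sum. Working out the expression (((-3 ⊗ 6) ⊕ (2 ⊕ 7)) ⊗ ((6 ⊗ 0) ⊗ (-4 ⊗ 1))) gives 5.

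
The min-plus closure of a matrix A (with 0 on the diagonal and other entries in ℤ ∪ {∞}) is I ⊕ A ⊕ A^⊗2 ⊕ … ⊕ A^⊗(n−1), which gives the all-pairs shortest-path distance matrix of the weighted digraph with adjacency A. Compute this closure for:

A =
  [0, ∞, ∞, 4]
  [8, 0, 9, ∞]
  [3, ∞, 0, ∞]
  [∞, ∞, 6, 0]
Closure =
  [0, ∞, 10, 4]
  [8, 0, 9, 12]
  [3, ∞, 0, 7]
  [9, ∞, 6, 0]

This is the Floyd-Warshall all-pairs shortest-path computation. For each intermediate vertex k = 0, 1, …, 3, update dist[i][j] ← min(dist[i][j], dist[i][k] + dist[k][j]). The final matrix gives, for each (i, j), the minimum total weight of any directed path from i to j (possibly empty when i = j).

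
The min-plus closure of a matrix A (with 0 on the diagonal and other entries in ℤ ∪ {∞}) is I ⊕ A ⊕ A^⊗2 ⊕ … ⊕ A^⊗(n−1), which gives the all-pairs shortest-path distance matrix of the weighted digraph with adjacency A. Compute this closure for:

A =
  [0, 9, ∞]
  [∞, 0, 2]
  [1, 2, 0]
Closure =
  [0, 9, 11]
  [3, 0, 2]
  [1, 2, 0]

This is the Floyd-Warshall all-pairs shortest-path computation. For each intermediate vertex k = 0, 1, …, 2, update dist[i][j] ← min(dist[i][j], dist[i][k] + dist[k][j]). The final matrix gives, for each (i, j), the minimum total weight of any directed path from i to j (possibly empty when i = j).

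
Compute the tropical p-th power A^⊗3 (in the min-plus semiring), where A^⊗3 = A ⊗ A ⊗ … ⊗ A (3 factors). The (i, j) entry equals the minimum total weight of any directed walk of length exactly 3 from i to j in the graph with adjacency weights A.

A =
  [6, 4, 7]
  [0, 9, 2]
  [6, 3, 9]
A^⊗3 =
  [10, 8, 11]
  [4, 10, 6]
  [9, 7, 10]

Each entry (A^⊗3)_ij equals the minimum over all length-3 walks i = v_0 → v_1 → … → v_3 = j of Σ_t A[v_t][v_{t+1}]. For example, for (i, j) = (0, 2) we minimise over 9 possible intermediate vertex sequences; the minimum is 11, attained along the walk 0 → 1 → 0 → 2.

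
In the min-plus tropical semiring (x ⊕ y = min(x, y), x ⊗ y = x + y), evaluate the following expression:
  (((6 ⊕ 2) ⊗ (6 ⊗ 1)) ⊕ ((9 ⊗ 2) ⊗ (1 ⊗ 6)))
(((6 ⊕ 2) ⊗ (6 ⊗ 1)) ⊕ ((9 ⊗ 2) ⊗ (1 ⊗ 6))) = 9

Expand innermost to outermost. Recall ⊕ takes the minimum of its arguments and ⊗ takes their sum. Working out the expression (((6 ⊕ 2) ⊗ (6 ⊗ 1)) ⊕ ((9 ⊗ 2) ⊗ (1 ⊗ 6))) gives 9.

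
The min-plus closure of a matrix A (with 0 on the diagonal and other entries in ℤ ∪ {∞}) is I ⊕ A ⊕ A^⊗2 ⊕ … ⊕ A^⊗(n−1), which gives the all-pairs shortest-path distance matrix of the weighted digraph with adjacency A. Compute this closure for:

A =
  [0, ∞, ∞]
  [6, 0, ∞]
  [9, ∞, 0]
Closure =
  [0, ∞, ∞]
  [6, 0, ∞]
  [9, ∞, 0]

This is the Floyd-Warshall all-pairs shortest-path computation. For each intermediate vertex k = 0, 1, …, 2, update dist[i][j] ← min(dist[i][j], dist[i][k] + dist[k][j]). The final matrix gives, for each (i, j), the minimum total weight of any directed path from i to j (possibly empty when i = j).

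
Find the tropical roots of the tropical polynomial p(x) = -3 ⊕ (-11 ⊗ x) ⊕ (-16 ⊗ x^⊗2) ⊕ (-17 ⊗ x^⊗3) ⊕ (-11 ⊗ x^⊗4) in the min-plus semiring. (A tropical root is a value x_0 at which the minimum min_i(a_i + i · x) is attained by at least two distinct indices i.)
Roots: {-6, 1, 5, 8}

Each tropical root is a break point of the lower envelope of the lines y = a_i + i · x (there are 5 lines, with slopes 0, 1, ..., 4). Only the lines that attain the minimum somewhere contribute to roots; other lines are dominated. Here the surviving (envelope) indices are i = 4, i = 3, i = 2, i = 1, i = 0.
Intersections between consecutive envelope lines give the roots: for adjacent envelope indices i < j the intersection is x = (a_i − a_j) / (j − i). Reading off the sorted break points: {-6, 1, 5, 8}.
Verification: at each break x_0, at least two indices attain the minimum of min_i(a_i + i · x_0).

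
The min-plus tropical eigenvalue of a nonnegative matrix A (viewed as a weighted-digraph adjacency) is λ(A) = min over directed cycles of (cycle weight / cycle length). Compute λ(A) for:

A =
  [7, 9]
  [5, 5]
λ(A) = 5

Enumerate directed cycles and compute their means (weight / length). Sample:
  cycle 0 → 0: weight = 7, length = 1, mean = 7/1 ≈ 7.000
  cycle 1 → 1: weight = 5, length = 1, mean = 5/1 ≈ 5.000
  cycle 0 → 1 → 0: weight = 14, length = 2, mean = 14/2 ≈ 7.000
  cycle 1 → 0 → 1: weight = 14, length = 2, mean = 14/2 ≈ 7.000
Minimum mean = 5.000, attained e.g. along the cycle 1 → 1 with weight 5 and length 1. So λ(A) = 5/1 = 5.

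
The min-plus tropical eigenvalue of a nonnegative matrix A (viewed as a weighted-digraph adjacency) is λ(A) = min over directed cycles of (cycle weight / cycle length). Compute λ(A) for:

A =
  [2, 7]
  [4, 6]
λ(A) = 2

Enumerate directed cycles and compute their means (weight / length). Sample:
  cycle 0 → 0: weight = 2, length = 1, mean = 2/1 ≈ 2.000
  cycle 1 → 1: weight = 6, length = 1, mean = 6/1 ≈ 6.000
  cycle 0 → 1 → 0: weight = 11, length = 2, mean = 11/2 ≈ 5.500
  cycle 1 → 0 → 1: weight = 11, length = 2, mean = 11/2 ≈ 5.500
Minimum mean = 2.000, attained e.g. along the cycle 0 → 0 with weight 2 and length 1. So λ(A) = 2/1 = 2.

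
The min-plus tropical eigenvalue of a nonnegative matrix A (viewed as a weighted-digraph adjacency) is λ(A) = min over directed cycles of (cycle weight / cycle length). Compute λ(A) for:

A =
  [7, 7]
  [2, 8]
λ(A) = 9/2

Enumerate directed cycles and compute their means (weight / length). Sample:
  cycle 0 → 0: weight = 7, length = 1, mean = 7/1 ≈ 7.000
  cycle 1 → 1: weight = 8, length = 1, mean = 8/1 ≈ 8.000
  cycle 0 → 1 → 0: weight = 9, length = 2, mean = 9/2 ≈ 4.500
  cycle 1 → 0 → 1: weight = 9, length = 2, mean = 9/2 ≈ 4.500
Minimum mean = 4.500, attained e.g. along the cycle 0 → 1 → 0 with weight 9 and length 2. So λ(A) = 9/2 = 9/2.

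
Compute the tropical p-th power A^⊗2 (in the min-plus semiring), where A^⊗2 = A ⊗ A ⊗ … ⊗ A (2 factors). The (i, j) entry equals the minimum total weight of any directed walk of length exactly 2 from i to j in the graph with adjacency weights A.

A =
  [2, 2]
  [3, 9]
A^⊗2 =
  [4, 4]
  [5, 5]

Each entry (A^⊗2)_ij equals the minimum over all length-2 walks i = v_0 → v_1 → … → v_2 = j of Σ_t A[v_t][v_{t+1}]. For example, for (i, j) = (0, 1) we minimise over 2 possible intermediate vertex sequences; the minimum is 4, attained along the walk 0 → 0 → 1.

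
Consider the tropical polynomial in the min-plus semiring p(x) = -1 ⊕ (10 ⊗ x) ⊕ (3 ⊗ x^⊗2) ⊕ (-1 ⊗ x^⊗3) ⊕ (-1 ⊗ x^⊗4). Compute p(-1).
p(-1) = -5

A tropical monomial a ⊗ x^⊗i evaluates to a + i · x. Evaluating each term at x = -1:
  Term 0 contributes -1 + 0 · -1 = -1
  Term 1 contributes 10 + 1 · -1 = 9
  Term 2 contributes 3 + 2 · -1 = 1
  Term 3 contributes -1 + 3 · -1 = -4
  Term 4 contributes -1 + 4 · -1 = -5
p(-1) = ⊕ of these = min[-1, 9, 1, -4, -5] = -5.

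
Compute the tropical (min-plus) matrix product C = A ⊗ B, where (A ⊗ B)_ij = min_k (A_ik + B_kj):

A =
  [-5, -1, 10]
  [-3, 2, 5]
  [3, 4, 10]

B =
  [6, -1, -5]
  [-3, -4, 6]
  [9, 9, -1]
A ⊗ B =
  [-4, -6, -10]
  [-1, -4, -8]
  [1, 0, -2]

Apply the min-plus product entry-by-entry:
  C[0][0] = min over k of (A[0][0] + B[0][0] = -5 + 6 = 1, A[0][1] + B[1][0] = -1 + -3 = -4, A[0][2] + B[2][0] = 10 + 9 = 19) = -4 (attained at k = 1)
  C[0][1] = min over k of (A[0][0] + B[0][1] = -5 + -1 = -6, A[0][1] + B[1][1] = -1 + -4 = -5, A[0][2] + B[2][1] = 10 + 9 = 19) = -6 (attained at k = 0)
  C[0][2] = min over k of (A[0][0] + B[0][2] = -5 + -5 = -10, A[0][1] + B[1][2] = -1 + 6 = 5, A[0][2] + B[2][2] = 10 + -1 = 9) = -10 (attained at k = 0)
  C[1][0] = min over k of (A[1][0] + B[0][0] = -3 + 6 = 3, A[1][1] + B[1][0] = 2 + -3 = -1, A[1][2] + B[2][0] = 5 + 9 = 14) = -1 (attained at k = 1)
  C[1][1] = min over k of (A[1][0] + B[0][1] = -3 + -1 = -4, A[1][1] + B[1][1] = 2 + -4 = -2, A[1][2] + B[2][1] = 5 + 9 = 14) = -4 (attained at k = 0)
  C[1][2] = min over k of (A[1][0] + B[0][2] = -3 + -5 = -8, A[1][1] + B[1][2] = 2 + 6 = 8, A[1][2] + B[2][2] = 5 + -1 = 4) = -8 (attained at k = 0)
  C[2][0] = min over k of (A[2][0] + B[0][0] = 3 + 6 = 9, A[2][1] + B[1][0] = 4 + -3 = 1, A[2][2] + B[2][0] = 10 + 9 = 19) = 1 (attained at k = 1)
  C[2][1] = min over k of (A[2][0] + B[0][1] = 3 + -1 = 2, A[2][1] + B[1][1] = 4 + -4 = 0, A[2][2] + B[2][1] = 10 + 9 = 19) = 0 (attained at k = 1)
  C[2][2] = min over k of (A[2][0] + B[0][2] = 3 + -5 = -2, A[2][1] + B[1][2] = 4 + 6 = 10, A[2][2] + B[2][2] = 10 + -1 = 9) = -2 (attained at k = 0)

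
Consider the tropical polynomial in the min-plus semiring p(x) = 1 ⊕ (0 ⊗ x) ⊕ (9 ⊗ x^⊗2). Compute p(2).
p(2) = 1

A tropical monomial a ⊗ x^⊗i evaluates to a + i · x. Evaluating each term at x = 2:
  Term 0 contributes 1 + 0 · 2 = 1
  Term 1 contributes 0 + 1 · 2 = 2
  Term 2 contributes 9 + 2 · 2 = 13
p(2) = ⊕ of these = min[1, 2, 13] = 1.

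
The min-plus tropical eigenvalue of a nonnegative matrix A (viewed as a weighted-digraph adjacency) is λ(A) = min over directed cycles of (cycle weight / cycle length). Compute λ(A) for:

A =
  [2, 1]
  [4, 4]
λ(A) = 2

Enumerate directed cycles and compute their means (weight / length). Sample:
  cycle 0 → 0: weight = 2, length = 1, mean = 2/1 ≈ 2.000
  cycle 1 → 1: weight = 4, length = 1, mean = 4/1 ≈ 4.000
  cycle 0 → 1 → 0: weight = 5, length = 2, mean = 5/2 ≈ 2.500
  cycle 1 → 0 → 1: weight = 5, length = 2, mean = 5/2 ≈ 2.500
Minimum mean = 2.000, attained e.g. along the cycle 0 → 0 with weight 2 and length 1. So λ(A) = 2/1 = 2.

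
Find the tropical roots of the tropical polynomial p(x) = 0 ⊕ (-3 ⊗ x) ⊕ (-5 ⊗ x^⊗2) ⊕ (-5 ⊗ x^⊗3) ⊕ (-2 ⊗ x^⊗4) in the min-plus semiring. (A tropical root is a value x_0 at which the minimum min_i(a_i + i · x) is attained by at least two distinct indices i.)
Roots: {-3, 0, 2, 3}

Each tropical root is a break point of the lower envelope of the lines y = a_i + i · x (there are 5 lines, with slopes 0, 1, ..., 4). Only the lines that attain the minimum somewhere contribute to roots; other lines are dominated. Here the surviving (envelope) indices are i = 4, i = 3, i = 2, i = 1, i = 0.
Intersections between consecutive envelope lines give the roots: for adjacent envelope indices i < j the intersection is x = (a_i − a_j) / (j − i). Reading off the sorted break points: {-3, 0, 2, 3}.
Verification: at each break x_0, at least two indices attain the minimum of min_i(a_i + i · x_0).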